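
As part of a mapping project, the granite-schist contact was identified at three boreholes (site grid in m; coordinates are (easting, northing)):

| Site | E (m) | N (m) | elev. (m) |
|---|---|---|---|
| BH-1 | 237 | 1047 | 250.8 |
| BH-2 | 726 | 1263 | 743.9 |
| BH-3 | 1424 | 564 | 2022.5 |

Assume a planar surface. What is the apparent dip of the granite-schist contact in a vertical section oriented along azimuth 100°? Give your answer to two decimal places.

Let the plane be z = a·E + b·N + c.
BH-2−BH-1: 489a + 216b = 493.1;  BH-3−BH-1: 1187a − 483b = 1771.7.
Solving gives a = 1.26042, b = −0.57057.
Unit vector along 100° is (sin 100°, cos 100°) = (0.9848, -0.1736).
Slope in that direction = a·(0.9848) + b·(-0.1736) = 1.34035.
Apparent dip = arctan|1.34035| = 53.27° (true dip is 54.1°, so apparent ≤ true as expected).

53.27°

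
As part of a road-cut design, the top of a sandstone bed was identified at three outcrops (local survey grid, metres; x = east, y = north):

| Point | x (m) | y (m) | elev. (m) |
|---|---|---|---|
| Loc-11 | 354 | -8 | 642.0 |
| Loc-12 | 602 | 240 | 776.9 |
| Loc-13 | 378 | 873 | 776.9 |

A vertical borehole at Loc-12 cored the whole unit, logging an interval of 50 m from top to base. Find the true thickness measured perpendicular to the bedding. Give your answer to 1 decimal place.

46.0 m

Two edge vectors: Loc-11→Loc-12 = (248, 248, 134.9), Loc-11→Loc-13 = (24, 881, 134.9).
Normal n = (Loc-11→Loc-12) × (Loc-11→Loc-13) = (-85391.7, -30217.6, 212536).
So ∂z/∂x = −n_x/n_z = 0.40178 and ∂z/∂y = −n_y/n_z = 0.14218.
|∇z| = √(a²+b²) = 0.42619, so dip δ = arctan(0.42619) = 23.08°.
True thickness = vertical thickness × cos δ = 50 × cos 23.08° = 46.0 m.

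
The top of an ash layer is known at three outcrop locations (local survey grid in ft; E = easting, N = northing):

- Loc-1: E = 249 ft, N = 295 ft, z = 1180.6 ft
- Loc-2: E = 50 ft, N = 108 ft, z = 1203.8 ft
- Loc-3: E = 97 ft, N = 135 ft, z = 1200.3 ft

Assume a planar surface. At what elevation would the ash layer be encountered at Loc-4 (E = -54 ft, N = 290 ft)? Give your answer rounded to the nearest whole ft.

1184 ft

Two edge vectors: Loc-1→Loc-2 = (-199, -187, 23.2), Loc-1→Loc-3 = (-152, -160, 19.7).
Normal n = (Loc-1→Loc-2) × (Loc-1→Loc-3) = (28.1, 393.9, 3416).
So ∂z/∂E = −n_x/n_z = −0.00823 and ∂z/∂N = −n_y/n_z = −0.11531.
Intercept c from Loc-1: 1180.6 + 2.05 + 34.02 = 1216.66.
At (-54, 290): z = 0.4 − 33.4 + 1216.66 = 1183.7 ft.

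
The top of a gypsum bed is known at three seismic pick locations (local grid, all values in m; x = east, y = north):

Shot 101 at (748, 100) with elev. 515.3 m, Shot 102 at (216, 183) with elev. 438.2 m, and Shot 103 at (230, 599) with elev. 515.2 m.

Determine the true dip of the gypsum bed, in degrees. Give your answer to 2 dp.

Let the plane be z = a·x + b·y + c.
Shot 102−Shot 101: −532a + 83b = −77.1;  Shot 103−Shot 101: −518a + 499b = −0.1.
Solving gives a = 0.17289, b = 0.17928.
Gradient magnitude |∇z| = √(a² + b²) = √(0.02989 + 0.03214) = 0.24906.
True dip = arctan(0.24906) = 13.99°, dipping toward SW (azimuth ≈ 224°).

13.99°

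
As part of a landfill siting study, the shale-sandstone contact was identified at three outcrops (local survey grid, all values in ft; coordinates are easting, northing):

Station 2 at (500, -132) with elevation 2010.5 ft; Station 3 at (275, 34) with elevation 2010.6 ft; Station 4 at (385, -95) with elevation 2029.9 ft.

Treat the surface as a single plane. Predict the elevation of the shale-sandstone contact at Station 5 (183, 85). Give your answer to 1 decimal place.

2017.5 ft

Two edge vectors: Station 2→Station 3 = (-225, 166, 0.1), Station 2→Station 4 = (-115, 37, 19.4).
Normal n = (Station 2→Station 3) × (Station 2→Station 4) = (3216.7, 4353.5, 10765).
So ∂z/∂easting = −n_x/n_z = −0.29881 and ∂z/∂northing = −n_y/n_z = −0.40441.
Intercept c from Station 2: 2010.5 + 149.41 − 53.38 = 2106.52.
At (183, 85): z = −54.7 − 34.4 + 2106.52 = 2017.5 ft.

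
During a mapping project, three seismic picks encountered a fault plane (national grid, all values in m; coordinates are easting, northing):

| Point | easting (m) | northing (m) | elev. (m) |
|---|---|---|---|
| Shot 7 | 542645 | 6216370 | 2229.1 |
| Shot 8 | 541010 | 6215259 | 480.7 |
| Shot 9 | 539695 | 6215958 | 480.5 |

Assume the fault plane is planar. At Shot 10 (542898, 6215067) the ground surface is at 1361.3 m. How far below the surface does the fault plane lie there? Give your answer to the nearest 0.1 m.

163.8 m

Let the plane be z = a·easting + b·northing + c.
Shot 8−Shot 7: −1635a − 1111b = −1748.4;  Shot 9−Shot 7: −2950a − 412b = −1748.6.
Solving gives a = 0.469444549, b = 0.882860632.
Then c = 2229.1 − a·542645 − b·6216370 = −5740700.99.
At (542898, 6215067): z_contact = 254860.51 + 5487037.98 − 5740700.99 = 1197.50 m.
Depth below ground = 1361.3 − 1197.50 = 163.8 m.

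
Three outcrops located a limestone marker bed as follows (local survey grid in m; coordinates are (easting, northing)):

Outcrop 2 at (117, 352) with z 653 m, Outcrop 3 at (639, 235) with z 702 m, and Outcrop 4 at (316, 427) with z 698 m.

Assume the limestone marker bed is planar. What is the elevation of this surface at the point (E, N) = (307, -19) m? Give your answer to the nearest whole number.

Two edge vectors: Outcrop 2→Outcrop 3 = (522, -117, 49), Outcrop 2→Outcrop 4 = (199, 75, 45).
Normal n = (Outcrop 2→Outcrop 3) × (Outcrop 2→Outcrop 4) = (-8940, -13739, 62433).
So ∂z/∂E = −n_x/n_z = 0.14319 and ∂z/∂N = −n_y/n_z = 0.22006.
Intercept c from Outcrop 2: 653 − 16.75 − 77.46 = 558.79.
At (307, -19): z = 44.0 − 4.2 + 558.79 = 598.6 m.

599 m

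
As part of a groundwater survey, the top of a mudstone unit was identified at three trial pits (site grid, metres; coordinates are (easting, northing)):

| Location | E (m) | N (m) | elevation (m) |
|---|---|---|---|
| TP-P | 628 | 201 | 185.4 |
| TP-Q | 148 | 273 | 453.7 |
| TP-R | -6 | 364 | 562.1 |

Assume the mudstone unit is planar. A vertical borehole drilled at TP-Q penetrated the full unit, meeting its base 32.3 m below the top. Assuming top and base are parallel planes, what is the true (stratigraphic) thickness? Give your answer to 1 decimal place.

Two edge vectors: TP-P→TP-Q = (-480, 72, 268.3), TP-P→TP-R = (-634, 163, 376.7).
Normal n = (TP-P→TP-Q) × (TP-P→TP-R) = (-16610.5, 10713.8, -32592).
So ∂z/∂E = −n_x/n_z = −0.50965 and ∂z/∂N = −n_y/n_z = 0.32872.
|∇z| = √(a²+b²) = 0.60647, so dip δ = arctan(0.60647) = 31.24°.
True thickness = vertical thickness × cos δ = 32.3 × cos 31.24° = 27.6 m.

27.6 m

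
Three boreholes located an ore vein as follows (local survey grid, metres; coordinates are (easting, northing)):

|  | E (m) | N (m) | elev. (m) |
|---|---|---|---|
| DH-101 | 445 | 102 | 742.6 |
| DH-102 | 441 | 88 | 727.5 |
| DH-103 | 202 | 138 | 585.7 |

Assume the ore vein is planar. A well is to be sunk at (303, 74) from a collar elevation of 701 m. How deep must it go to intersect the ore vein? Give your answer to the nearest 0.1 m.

92.1 m

Let the plane be z = a·E + b·N + c.
DH-102−DH-101: −4a − 14b = −15.1;  DH-103−DH-101: −243a + 36b = −156.9.
Solving gives a = 0.77276, b = 0.85778.
Then c = 742.6 − a·445 − b·102 = 311.23.
At (303, 74): z_contact = 234.15 + 63.48 + 311.23 = 608.85 m.
Depth below ground = 701 − 608.85 = 92.1 m.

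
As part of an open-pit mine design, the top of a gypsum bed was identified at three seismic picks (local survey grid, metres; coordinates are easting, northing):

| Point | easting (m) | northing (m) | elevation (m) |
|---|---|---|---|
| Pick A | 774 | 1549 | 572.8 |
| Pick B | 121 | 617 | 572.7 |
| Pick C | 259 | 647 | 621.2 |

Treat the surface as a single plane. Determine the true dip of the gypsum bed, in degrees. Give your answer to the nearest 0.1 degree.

26.8°

Let the plane be z = a·easting + b·northing + c.
Pick B−Pick A: −653a − 932b = −0.1;  Pick C−Pick A: −515a − 902b = 48.4.
Solving gives a = 0.41457, b = −0.29036.
Gradient magnitude |∇z| = √(a² + b²) = √(0.17187 + 0.08431) = 0.50614.
True dip = arctan(0.50614) = 26.8°, dipping toward NW (azimuth ≈ 305°).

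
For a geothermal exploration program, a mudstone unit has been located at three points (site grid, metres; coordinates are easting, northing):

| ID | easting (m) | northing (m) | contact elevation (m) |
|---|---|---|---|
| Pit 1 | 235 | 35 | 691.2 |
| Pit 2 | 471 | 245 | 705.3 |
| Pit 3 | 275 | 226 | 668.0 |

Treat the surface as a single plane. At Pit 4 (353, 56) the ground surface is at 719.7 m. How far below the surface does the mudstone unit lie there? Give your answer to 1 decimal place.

Let the plane be z = a·easting + b·northing + c.
Pit 2−Pit 1: 236a + 210b = 14.1;  Pit 3−Pit 1: 40a + 191b = −23.2.
Solving gives a = 0.20627, b = −0.16466.
Then c = 691.2 − a·235 − b·35 = 648.49.
At (353, 56): z_contact = 72.81 − 9.22 + 648.49 = 712.08 m.
Depth below ground = 719.7 − 712.08 = 7.6 m.

7.6 m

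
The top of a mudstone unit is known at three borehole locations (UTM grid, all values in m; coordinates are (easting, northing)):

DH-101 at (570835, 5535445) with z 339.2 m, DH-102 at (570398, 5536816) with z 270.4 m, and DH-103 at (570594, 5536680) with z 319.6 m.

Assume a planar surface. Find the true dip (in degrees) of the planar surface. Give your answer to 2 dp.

Let the plane be z = a·E + b·N + c.
DH-102−DH-101: −437a + 1371b = −68.8;  DH-103−DH-101: −241a + 1235b = −19.6.
Solving gives a = 0.27760, b = 0.03830.
Gradient magnitude |∇z| = √(a² + b²) = √(0.07706 + 0.00147) = 0.28023.
True dip = arctan(0.28023) = 15.65°, dipping toward W (azimuth ≈ 262°).

15.65°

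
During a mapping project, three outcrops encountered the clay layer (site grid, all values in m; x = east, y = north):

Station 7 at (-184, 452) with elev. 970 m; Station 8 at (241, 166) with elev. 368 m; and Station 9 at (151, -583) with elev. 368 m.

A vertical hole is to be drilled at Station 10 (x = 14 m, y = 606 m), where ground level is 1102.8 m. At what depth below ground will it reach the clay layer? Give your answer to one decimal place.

368.0 m

Two edge vectors: Station 7→Station 8 = (425, -286, -602), Station 7→Station 9 = (335, -1035, -602).
Normal n = (Station 7→Station 8) × (Station 7→Station 9) = (-450898, 54180, -344065).
So ∂z/∂x = −n_x/n_z = −1.31050 and ∂z/∂y = −n_y/n_z = 0.15747.
Intercept c from Station 7: 970 − 241.13 − 71.18 = 657.69.
At (14, 606): z_contact = −18.35 + 95.43 + 657.69 = 734.77 m.
Depth below ground = 1102.8 − 734.77 = 368.0 m.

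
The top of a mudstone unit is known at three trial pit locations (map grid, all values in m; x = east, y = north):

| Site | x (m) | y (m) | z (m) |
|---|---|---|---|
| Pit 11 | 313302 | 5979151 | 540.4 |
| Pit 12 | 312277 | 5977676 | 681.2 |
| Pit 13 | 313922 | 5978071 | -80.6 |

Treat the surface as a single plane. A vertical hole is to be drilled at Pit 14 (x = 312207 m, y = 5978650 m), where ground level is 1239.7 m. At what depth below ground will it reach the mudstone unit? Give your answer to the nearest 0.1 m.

256.9 m

Two edge vectors: Pit 11→Pit 12 = (-1025, -1475, 140.8), Pit 11→Pit 13 = (620, -1080, -621).
Normal n = (Pit 11→Pit 12) × (Pit 11→Pit 13) = (1068039, -549229, 2021500).
So ∂z/∂x = −n_x/n_z = −0.528339847 and ∂z/∂y = −n_y/n_z = 0.271693792.
Intercept c from Pit 11: 540.4 + 165529.93 − 1624498.21 = −1458427.88.
At (312207, 5978650): z_contact = −164951.40 + 1624362.09 − 1458427.88 = 982.81 m.
Depth below ground = 1239.7 − 982.81 = 256.9 m.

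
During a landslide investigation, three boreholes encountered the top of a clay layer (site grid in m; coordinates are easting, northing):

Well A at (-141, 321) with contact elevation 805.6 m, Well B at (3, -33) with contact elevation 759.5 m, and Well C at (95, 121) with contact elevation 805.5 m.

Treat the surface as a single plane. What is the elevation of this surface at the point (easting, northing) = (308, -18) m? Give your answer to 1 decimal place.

Two edge vectors: Well A→Well B = (144, -354, -46.1), Well A→Well C = (236, -200, -0.1).
Normal n = (Well A→Well B) × (Well A→Well C) = (-9184.6, -10865.2, 54744).
So ∂z/∂easting = −n_x/n_z = 0.16777 and ∂z/∂northing = −n_y/n_z = 0.19847.
Intercept c from Well A: 805.6 + 23.66 − 63.71 = 765.55.
At (308, -18): z = 51.7 − 3.6 + 765.55 = 813.6 m.

813.6 m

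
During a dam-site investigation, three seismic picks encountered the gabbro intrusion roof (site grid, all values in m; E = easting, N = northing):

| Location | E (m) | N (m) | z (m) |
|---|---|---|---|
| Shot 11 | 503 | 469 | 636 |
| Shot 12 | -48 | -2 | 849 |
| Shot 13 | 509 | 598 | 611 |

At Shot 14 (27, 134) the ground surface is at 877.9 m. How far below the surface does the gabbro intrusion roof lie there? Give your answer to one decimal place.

71.1 m

Two edge vectors: Shot 11→Shot 12 = (-551, -471, 213), Shot 11→Shot 13 = (6, 129, -25).
Normal n = (Shot 11→Shot 12) × (Shot 11→Shot 13) = (-15702, -12497, -68253).
So ∂z/∂E = −n_x/n_z = −0.23006 and ∂z/∂N = −n_y/n_z = −0.18310.
Intercept c from Shot 11: 636 + 115.72 + 85.87 = 837.59.
At (27, 134): z_contact = −6.21 − 24.54 + 837.59 = 806.84 m.
Depth below ground = 877.9 − 806.84 = 71.1 m.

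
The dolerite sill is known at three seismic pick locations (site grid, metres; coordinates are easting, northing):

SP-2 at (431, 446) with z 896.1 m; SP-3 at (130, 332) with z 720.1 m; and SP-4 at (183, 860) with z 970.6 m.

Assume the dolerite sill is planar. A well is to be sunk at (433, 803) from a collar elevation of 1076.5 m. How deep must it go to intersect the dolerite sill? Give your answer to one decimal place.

25.3 m

Two edge vectors: SP-2→SP-3 = (-301, -114, -176), SP-2→SP-4 = (-248, 414, 74.5).
Normal n = (SP-2→SP-3) × (SP-2→SP-4) = (64371, 66072.5, -152886).
So ∂z/∂easting = −n_x/n_z = 0.42104 and ∂z/∂northing = −n_y/n_z = 0.43217.
Intercept c from SP-2: 896.1 − 181.47 − 192.75 = 521.88.
At (433, 803): z_contact = 182.31 + 347.03 + 521.88 = 1051.23 m.
Depth below ground = 1076.5 − 1051.23 = 25.3 m.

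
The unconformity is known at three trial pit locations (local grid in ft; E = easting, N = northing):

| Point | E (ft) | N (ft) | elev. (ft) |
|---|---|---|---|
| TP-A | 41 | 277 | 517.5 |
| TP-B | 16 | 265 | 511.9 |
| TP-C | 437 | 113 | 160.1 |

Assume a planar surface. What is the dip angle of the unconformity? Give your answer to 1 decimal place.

52.8°

Let the plane be z = a·E + b·N + c.
TP-B−TP-A: −25a − 12b = −5.6;  TP-C−TP-A: 396a − 164b = −357.4.
Solving gives a = −0.38075, b = 1.25990.
Gradient magnitude |∇z| = √(a² + b²) = √(0.14497 + 1.58734) = 1.31617.
True dip = arctan(1.31617) = 52.8°, dipping toward SSE (azimuth ≈ 163°).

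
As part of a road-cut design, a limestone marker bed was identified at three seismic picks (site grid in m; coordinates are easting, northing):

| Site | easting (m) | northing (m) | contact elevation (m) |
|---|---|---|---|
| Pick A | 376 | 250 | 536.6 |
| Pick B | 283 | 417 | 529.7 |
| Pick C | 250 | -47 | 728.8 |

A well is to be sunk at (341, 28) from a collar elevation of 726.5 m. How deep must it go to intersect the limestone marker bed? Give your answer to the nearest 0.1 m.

Two edge vectors: Pick A→Pick B = (-93, 167, -6.9), Pick A→Pick C = (-126, -297, 192.2).
Normal n = (Pick A→Pick B) × (Pick A→Pick C) = (30048.1, 18744, 48663).
So ∂z/∂easting = −n_x/n_z = −0.61747 and ∂z/∂northing = −n_y/n_z = −0.38518.
Intercept c from Pick A: 536.6 + 232.17 + 96.29 = 865.06.
At (341, 28): z_contact = −210.56 − 10.79 + 865.06 = 643.72 m.
Depth below ground = 726.5 − 643.72 = 82.8 m.

82.8 m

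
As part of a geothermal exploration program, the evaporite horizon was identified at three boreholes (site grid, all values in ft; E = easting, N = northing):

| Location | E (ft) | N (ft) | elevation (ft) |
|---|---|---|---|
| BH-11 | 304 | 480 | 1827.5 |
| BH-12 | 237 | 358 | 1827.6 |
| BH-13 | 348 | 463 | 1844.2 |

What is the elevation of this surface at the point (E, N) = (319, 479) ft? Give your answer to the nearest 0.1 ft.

1832.4 ft

Let the plane be z = a·E + b·N + c.
BH-12−BH-11: −67a − 122b = 0.1;  BH-13−BH-11: 44a − 17b = 16.7.
Solving gives a = 0.31285, b = −0.17263.
Then c = 1827.5 − a·304 − b·480 = 1815.26.
At (319, 479): z = 99.8 − 82.7 + 1815.26 = 1832.4 ft.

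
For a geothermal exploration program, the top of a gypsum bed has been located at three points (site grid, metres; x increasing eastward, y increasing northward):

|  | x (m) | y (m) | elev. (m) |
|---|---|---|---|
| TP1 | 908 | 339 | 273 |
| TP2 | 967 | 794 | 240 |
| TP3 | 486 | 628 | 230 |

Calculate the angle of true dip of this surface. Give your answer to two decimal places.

Two edge vectors: TP1→TP2 = (59, 455, -33), TP1→TP3 = (-422, 289, -43).
Normal n = (TP1→TP2) × (TP1→TP3) = (-10028, 16463, 209061).
So ∂z/∂x = −n_x/n_z = 0.04797 and ∂z/∂y = −n_y/n_z = −0.07875.
Gradient magnitude |∇z| = √(a² + b²) = √(0.00230 + 0.00620) = 0.09221.
True dip = arctan(0.09221) = 5.27°, dipping toward NNW (azimuth ≈ 329°).

5.27°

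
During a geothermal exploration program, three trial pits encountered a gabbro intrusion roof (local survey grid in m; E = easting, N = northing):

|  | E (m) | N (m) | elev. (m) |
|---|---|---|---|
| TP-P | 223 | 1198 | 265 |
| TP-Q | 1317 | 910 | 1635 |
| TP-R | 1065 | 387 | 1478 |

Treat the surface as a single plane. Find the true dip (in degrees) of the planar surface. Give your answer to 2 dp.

Two edge vectors: TP-P→TP-Q = (1094, -288, 1370), TP-P→TP-R = (842, -811, 1213).
Normal n = (TP-P→TP-Q) × (TP-P→TP-R) = (761726, -173482, -644738).
So ∂z/∂E = −n_x/n_z = 1.18145 and ∂z/∂N = −n_y/n_z = −0.26907.
Gradient magnitude |∇z| = √(a² + b²) = √(1.39583 + 0.07240) = 1.21170.
True dip = arctan(1.21170) = 50.47°, dipping toward WNW (azimuth ≈ 283°).

50.47°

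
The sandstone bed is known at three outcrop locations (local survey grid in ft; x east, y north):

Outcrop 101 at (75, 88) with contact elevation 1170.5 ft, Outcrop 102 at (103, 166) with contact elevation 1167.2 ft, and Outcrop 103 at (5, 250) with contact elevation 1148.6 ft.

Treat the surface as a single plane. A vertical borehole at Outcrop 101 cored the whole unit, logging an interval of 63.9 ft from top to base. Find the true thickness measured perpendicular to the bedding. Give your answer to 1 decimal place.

Two edge vectors: Outcrop 101→Outcrop 102 = (28, 78, -3.3), Outcrop 101→Outcrop 103 = (-70, 162, -21.9).
Normal n = (Outcrop 101→Outcrop 102) × (Outcrop 101→Outcrop 103) = (-1173.6, 844.2, 9996).
So ∂z/∂x = −n_x/n_z = 0.11741 and ∂z/∂y = −n_y/n_z = −0.08445.
|∇z| = √(a²+b²) = 0.14463, so dip δ = arctan(0.14463) = 8.23°.
True thickness = vertical thickness × cos δ = 63.9 × cos 8.23° = 63.2 ft.

63.2 ft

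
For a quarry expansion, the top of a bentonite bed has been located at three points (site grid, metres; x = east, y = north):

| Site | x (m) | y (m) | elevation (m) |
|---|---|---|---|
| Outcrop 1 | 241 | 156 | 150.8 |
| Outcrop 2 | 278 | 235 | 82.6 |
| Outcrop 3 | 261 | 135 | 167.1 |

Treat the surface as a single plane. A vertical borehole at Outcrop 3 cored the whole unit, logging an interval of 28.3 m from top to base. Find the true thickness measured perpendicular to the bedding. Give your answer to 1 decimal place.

21.7 m

Two edge vectors: Outcrop 1→Outcrop 2 = (37, 79, -68.2), Outcrop 1→Outcrop 3 = (20, -21, 16.3).
Normal n = (Outcrop 1→Outcrop 2) × (Outcrop 1→Outcrop 3) = (-144.5, -1967.1, -2357).
So ∂z/∂x = −n_x/n_z = −0.06131 and ∂z/∂y = −n_y/n_z = −0.83458.
|∇z| = √(a²+b²) = 0.83683, so dip δ = arctan(0.83683) = 39.92°.
True thickness = vertical thickness × cos δ = 28.3 × cos 39.92° = 21.7 m.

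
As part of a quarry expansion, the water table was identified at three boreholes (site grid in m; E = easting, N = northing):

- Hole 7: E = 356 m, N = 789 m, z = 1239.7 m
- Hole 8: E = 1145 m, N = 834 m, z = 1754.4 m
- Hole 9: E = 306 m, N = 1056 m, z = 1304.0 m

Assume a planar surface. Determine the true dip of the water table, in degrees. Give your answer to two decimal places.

Let the plane be z = a·E + b·N + c.
Hole 8−Hole 7: 789a + 45b = 514.7;  Hole 9−Hole 7: −50a + 267b = 64.3.
Solving gives a = 0.63186, b = 0.35915.
Gradient magnitude |∇z| = √(a² + b²) = √(0.39925 + 0.12899) = 0.72680.
True dip = arctan(0.72680) = 36.01°, dipping toward WSW (azimuth ≈ 240°).

36.01°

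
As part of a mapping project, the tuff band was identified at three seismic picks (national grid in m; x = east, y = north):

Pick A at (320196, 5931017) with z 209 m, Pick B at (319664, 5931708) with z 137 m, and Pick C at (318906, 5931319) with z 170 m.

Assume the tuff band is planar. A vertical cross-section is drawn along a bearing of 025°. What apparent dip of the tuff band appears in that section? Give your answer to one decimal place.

Let the plane be z = a·x + b·y + c.
Pick B−Pick A: −532a + 691b = −72;  Pick C−Pick A: −1290a + 302b = −39.
Solving gives a = 0.00712, b = −0.09871.
Unit vector along 025° is (sin 25°, cos 25°) = (0.4226, 0.9063).
Slope in that direction = a·(0.4226) + b·(0.9063) = −0.08645.
Apparent dip = arctan|0.08645| = 4.9° (true dip is 5.7°, so apparent ≤ true as expected).

4.9°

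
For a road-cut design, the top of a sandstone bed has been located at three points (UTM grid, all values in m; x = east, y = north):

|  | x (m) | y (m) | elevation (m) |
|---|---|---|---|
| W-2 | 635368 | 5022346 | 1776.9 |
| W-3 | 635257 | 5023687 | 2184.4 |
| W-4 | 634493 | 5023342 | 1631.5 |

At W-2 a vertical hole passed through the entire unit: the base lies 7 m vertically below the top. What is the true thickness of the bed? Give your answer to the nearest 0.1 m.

Two edge vectors: W-2→W-3 = (-111, 1341, 407.5), W-2→W-4 = (-875, 996, -145.4).
Normal n = (W-2→W-3) × (W-2→W-4) = (-600851.4, -372701.9, 1062819).
So ∂z/∂x = −n_x/n_z = 0.56534 and ∂z/∂y = −n_y/n_z = 0.35067.
|∇z| = √(a²+b²) = 0.66527, so dip δ = arctan(0.66527) = 33.63°.
True thickness = vertical thickness × cos δ = 7 × cos 33.63° = 5.8 m.

5.8 m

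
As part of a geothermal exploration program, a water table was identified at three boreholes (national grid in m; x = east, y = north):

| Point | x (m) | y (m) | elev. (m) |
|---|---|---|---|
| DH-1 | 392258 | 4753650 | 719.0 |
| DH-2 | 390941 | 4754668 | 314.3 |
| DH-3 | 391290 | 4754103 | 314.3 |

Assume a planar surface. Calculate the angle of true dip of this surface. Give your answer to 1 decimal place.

34.7°

Let the plane be z = a·x + b·y + c.
DH-2−DH-1: −1317a + 1018b = −404.7;  DH-3−DH-1: −968a + 453b = −404.7.
Solving gives a = 0.58807, b = 0.36325.
Gradient magnitude |∇z| = √(a² + b²) = √(0.34583 + 0.13195) = 0.69122.
True dip = arctan(0.69122) = 34.7°, dipping toward WSW (azimuth ≈ 238°).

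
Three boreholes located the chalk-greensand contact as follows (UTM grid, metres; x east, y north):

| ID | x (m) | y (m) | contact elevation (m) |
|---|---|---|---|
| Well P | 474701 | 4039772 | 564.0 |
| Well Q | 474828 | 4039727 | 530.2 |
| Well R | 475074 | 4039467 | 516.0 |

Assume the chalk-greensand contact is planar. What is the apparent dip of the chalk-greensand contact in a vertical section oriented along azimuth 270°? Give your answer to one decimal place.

Let the plane be z = a·x + b·y + c.
Well Q−Well P: 127a − 45b = −33.8;  Well R−Well P: 373a − 305b = −48.
Solving gives a = −0.37125, b = −0.29665.
Unit vector along 270° is (sin 270°, cos 270°) = (-1.0000, -0.0000).
Slope in that direction = a·(-1.0000) + b·(-0.0000) = 0.37125.
Apparent dip = arctan|0.37125| = 20.4° (true dip is 25.4°, so apparent ≤ true as expected).

20.4°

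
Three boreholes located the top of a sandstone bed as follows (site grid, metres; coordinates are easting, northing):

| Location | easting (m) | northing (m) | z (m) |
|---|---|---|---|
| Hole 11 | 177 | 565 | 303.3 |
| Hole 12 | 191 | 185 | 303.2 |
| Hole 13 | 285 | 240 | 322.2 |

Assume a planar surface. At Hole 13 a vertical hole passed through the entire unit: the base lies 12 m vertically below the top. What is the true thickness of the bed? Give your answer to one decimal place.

11.8 m

Two edge vectors: Hole 11→Hole 12 = (14, -380, -0.1), Hole 11→Hole 13 = (108, -325, 18.9).
Normal n = (Hole 11→Hole 12) × (Hole 11→Hole 13) = (-7214.5, -275.4, 36490).
So ∂z/∂easting = −n_x/n_z = 0.19771 and ∂z/∂northing = −n_y/n_z = 0.00755.
|∇z| = √(a²+b²) = 0.19786, so dip δ = arctan(0.19786) = 11.19°.
True thickness = vertical thickness × cos δ = 12 × cos 11.19° = 11.8 m.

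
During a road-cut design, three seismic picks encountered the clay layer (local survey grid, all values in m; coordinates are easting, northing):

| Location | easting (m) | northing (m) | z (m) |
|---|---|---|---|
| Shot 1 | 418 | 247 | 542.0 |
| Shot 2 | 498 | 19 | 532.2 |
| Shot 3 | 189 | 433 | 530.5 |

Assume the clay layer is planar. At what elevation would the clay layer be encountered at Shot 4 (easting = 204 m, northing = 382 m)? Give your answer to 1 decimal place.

Let the plane be z = a·easting + b·northing + c.
Shot 2−Shot 1: 80a − 228b = −9.8;  Shot 3−Shot 1: −229a + 186b = −11.5.
Solving gives a = 0.11906, b = 0.08476.
Then c = 542 − a·418 − b·247 = 471.30.
At (204, 382): z = 24.3 + 32.4 + 471.30 = 528.0 m.

528.0 m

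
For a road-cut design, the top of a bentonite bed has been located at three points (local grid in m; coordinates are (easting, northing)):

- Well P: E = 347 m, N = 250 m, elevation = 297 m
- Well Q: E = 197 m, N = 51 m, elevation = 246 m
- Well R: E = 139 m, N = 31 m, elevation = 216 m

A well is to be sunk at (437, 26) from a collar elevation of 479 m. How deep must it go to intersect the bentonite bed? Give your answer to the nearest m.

Let the plane be z = a·E + b·N + c.
Well Q−Well P: −150a − 199b = −51;  Well R−Well P: −208a − 219b = −81.
Solving gives a = 0.57949, b = −0.18052.
Then c = 297 − a·347 − b·250 = 141.05.
At (437, 26): z_contact = 253.2 − 4.7 + 141.05 = 389.6 m.
Depth below ground = 479 − 389.6 = 89 m.

89 m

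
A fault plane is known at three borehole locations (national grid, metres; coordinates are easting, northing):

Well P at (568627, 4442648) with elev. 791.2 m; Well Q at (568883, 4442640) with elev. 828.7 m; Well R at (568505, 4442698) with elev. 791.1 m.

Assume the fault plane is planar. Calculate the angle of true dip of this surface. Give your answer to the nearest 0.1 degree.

22.6°

Two edge vectors: Well P→Well Q = (256, -8, 37.5), Well P→Well R = (-122, 50, -0.1).
Normal n = (Well P→Well Q) × (Well P→Well R) = (-1874.2, -4549.4, 11824).
So ∂z/∂easting = −n_x/n_z = 0.15851 and ∂z/∂northing = −n_y/n_z = 0.38476.
Gradient magnitude |∇z| = √(a² + b²) = √(0.02512 + 0.14804) = 0.41613.
True dip = arctan(0.41613) = 22.6°, dipping toward SSW (azimuth ≈ 202°).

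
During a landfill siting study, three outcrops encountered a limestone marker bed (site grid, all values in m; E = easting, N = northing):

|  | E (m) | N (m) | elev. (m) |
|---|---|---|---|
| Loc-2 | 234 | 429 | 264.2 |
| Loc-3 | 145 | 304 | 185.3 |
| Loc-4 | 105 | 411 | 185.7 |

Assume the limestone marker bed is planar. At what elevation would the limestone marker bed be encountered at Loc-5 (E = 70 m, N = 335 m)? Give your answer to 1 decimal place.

148.8 m

Let the plane be z = a·E + b·N + c.
Loc-3−Loc-2: −89a − 125b = −78.9;  Loc-4−Loc-2: −129a − 18b = −78.5.
Solving gives a = 0.57786, b = 0.21976.
Then c = 264.2 − a·234 − b·429 = 34.70.
At (70, 335): z = 40.5 + 73.6 + 34.70 = 148.8 m.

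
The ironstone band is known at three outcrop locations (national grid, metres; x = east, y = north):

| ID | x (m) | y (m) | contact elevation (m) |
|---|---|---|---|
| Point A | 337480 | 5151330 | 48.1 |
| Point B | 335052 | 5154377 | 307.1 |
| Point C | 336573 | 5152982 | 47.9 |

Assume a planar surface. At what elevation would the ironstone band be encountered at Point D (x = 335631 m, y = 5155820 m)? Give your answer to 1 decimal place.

-164.1 m

Two edge vectors: Point A→Point B = (-2428, 3047, 259), Point A→Point C = (-907, 1652, -0.2).
Normal n = (Point A→Point B) × (Point A→Point C) = (-428477.4, -235398.6, -1247427).
So ∂z/∂x = −n_x/n_z = −0.343488958 and ∂z/∂y = −n_y/n_z = −0.188707315.
Intercept c from Point A: 48.1 + 115920.65 + 972093.65 = 1088062.41.
At (335631, 5155820): z = −115285.5 − 972940.9 + 1088062.41 = -164.1 m.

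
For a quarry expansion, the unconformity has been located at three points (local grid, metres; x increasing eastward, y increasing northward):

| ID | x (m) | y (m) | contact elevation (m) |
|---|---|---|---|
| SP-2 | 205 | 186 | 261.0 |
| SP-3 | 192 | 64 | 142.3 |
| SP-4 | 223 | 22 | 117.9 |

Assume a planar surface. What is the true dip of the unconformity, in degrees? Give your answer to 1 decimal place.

45.9°

Two edge vectors: SP-2→SP-3 = (-13, -122, -118.7), SP-2→SP-4 = (18, -164, -143.1).
Normal n = (SP-2→SP-3) × (SP-2→SP-4) = (-2008.6, -3996.9, 4328).
So ∂z/∂x = −n_x/n_z = 0.46409 and ∂z/∂y = −n_y/n_z = 0.92350.
Gradient magnitude |∇z| = √(a² + b²) = √(0.21538 + 0.85285) = 1.03355.
True dip = arctan(1.03355) = 45.9°, dipping toward SSW (azimuth ≈ 207°).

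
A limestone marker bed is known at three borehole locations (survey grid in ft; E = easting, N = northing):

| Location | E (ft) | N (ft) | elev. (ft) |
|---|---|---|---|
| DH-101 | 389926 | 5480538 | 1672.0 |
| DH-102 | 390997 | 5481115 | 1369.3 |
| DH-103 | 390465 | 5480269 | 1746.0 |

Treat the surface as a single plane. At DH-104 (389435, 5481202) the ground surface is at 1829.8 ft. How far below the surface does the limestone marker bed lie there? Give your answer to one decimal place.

394.7 ft

Let the plane be z = a·E + b·N + c.
DH-102−DH-101: 1071a + 577b = −302.7;  DH-103−DH-101: 539a − 269b = 74.
Solving gives a = −0.064643917, b = −0.404621083.
Then c = 1672 − a·389926 − b·5480538 = 2244419.56.
At (389435, 5481202): z_contact = −25174.60 − 2217809.89 + 2244419.56 = 1435.07 ft.
Depth below ground = 1829.8 − 1435.07 = 394.7 ft.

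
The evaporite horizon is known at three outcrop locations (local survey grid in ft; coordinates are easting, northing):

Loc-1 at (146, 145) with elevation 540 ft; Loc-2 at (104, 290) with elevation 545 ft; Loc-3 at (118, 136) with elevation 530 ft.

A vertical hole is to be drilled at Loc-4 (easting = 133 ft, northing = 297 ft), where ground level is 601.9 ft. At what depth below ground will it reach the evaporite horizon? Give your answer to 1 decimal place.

Two edge vectors: Loc-1→Loc-2 = (-42, 145, 5), Loc-1→Loc-3 = (-28, -9, -10).
Normal n = (Loc-1→Loc-2) × (Loc-1→Loc-3) = (-1405, -560, 4438).
So ∂z/∂easting = −n_x/n_z = 0.31658 and ∂z/∂northing = −n_y/n_z = 0.12618.
Intercept c from Loc-1: 540 − 46.22 − 18.30 = 475.48.
At (133, 297): z_contact = 42.11 + 37.48 + 475.48 = 555.06 ft.
Depth below ground = 601.9 − 555.06 = 46.8 ft.

46.8 ft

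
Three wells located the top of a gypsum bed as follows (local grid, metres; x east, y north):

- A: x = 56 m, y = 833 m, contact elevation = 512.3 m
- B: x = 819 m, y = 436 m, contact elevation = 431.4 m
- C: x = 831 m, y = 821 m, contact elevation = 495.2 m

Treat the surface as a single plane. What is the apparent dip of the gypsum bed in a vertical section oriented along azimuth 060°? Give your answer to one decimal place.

3.8°

Two edge vectors: A→B = (763, -397, -80.9), A→C = (775, -12, -17.1).
Normal n = (A→B) × (A→C) = (5817.9, -49650.2, 298519).
So ∂z/∂x = −n_x/n_z = −0.01949 and ∂z/∂y = −n_y/n_z = 0.16632.
Unit vector along 060° is (sin 60°, cos 60°) = (0.8660, 0.5000).
Slope in that direction = a·(0.8660) + b·(0.5000) = 0.06628.
Apparent dip = arctan|0.06628| = 3.8° (true dip is 9.5°, so apparent ≤ true as expected).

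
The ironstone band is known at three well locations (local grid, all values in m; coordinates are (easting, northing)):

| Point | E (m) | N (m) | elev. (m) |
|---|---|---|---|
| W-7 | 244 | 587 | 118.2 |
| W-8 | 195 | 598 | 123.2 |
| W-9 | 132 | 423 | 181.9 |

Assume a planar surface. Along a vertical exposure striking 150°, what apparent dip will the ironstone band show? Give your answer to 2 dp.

Let the plane be z = a·E + b·N + c.
W-8−W-7: −49a + 11b = 5;  W-9−W-7: −112a − 164b = 63.7.
Solving gives a = −0.16408, b = −0.27636.
Unit vector along 150° is (sin 150°, cos 150°) = (0.5000, -0.8660).
Slope in that direction = a·(0.5000) + b·(-0.8660) = 0.15729.
Apparent dip = arctan|0.15729| = 8.94° (true dip is 17.8°, so apparent ≤ true as expected).

8.94°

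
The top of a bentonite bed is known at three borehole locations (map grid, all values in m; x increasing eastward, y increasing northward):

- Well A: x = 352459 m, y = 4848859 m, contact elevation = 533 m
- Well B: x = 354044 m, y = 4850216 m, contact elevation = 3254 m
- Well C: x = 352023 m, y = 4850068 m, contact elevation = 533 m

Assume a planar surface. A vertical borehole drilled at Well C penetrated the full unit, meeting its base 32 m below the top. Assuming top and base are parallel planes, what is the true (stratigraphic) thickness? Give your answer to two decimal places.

18.65 m

Two edge vectors: Well A→Well B = (1585, 1357, 2721), Well A→Well C = (-436, 1209, 0).
Normal n = (Well A→Well B) × (Well A→Well C) = (-3289689, -1186356, 2507917).
So ∂z/∂x = −n_x/n_z = 1.31172 and ∂z/∂y = −n_y/n_z = 0.47304.
|∇z| = √(a²+b²) = 1.39441, so dip δ = arctan(1.39441) = 54.35°.
True thickness = vertical thickness × cos δ = 32 × cos 54.35° = 18.65 m.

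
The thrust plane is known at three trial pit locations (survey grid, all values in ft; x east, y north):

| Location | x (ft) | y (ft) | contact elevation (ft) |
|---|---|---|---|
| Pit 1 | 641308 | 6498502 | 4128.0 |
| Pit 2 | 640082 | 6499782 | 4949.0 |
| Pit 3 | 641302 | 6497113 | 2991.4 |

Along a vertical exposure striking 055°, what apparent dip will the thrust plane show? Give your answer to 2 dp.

31.78°

Two edge vectors: Pit 1→Pit 2 = (-1226, 1280, 821), Pit 1→Pit 3 = (-6, -1389, -1136.6).
Normal n = (Pit 1→Pit 2) × (Pit 1→Pit 3) = (-314479, -1398397.6, 1710594).
So ∂z/∂x = −n_x/n_z = 0.18384 and ∂z/∂y = −n_y/n_z = 0.81749.
Unit vector along 055° is (sin 55°, cos 55°) = (0.8192, 0.5736).
Slope in that direction = a·(0.8192) + b·(0.5736) = 0.61949.
Apparent dip = arctan|0.61949| = 31.78° (true dip is 40.0°, so apparent ≤ true as expected).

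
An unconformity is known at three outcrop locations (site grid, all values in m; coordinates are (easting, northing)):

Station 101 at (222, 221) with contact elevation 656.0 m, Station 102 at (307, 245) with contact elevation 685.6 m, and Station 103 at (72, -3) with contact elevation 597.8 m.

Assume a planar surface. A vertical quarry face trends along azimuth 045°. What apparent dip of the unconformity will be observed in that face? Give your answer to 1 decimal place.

14.7°

Let the plane be z = a·E + b·N + c.
Station 102−Station 101: 85a + 24b = 29.6;  Station 103−Station 101: −150a − 224b = −58.2.
Solving gives a = 0.33896, b = 0.03284.
Unit vector along 045° is (sin 45°, cos 45°) = (0.7071, 0.7071).
Slope in that direction = a·(0.7071) + b·(0.7071) = 0.26290.
Apparent dip = arctan|0.26290| = 14.7° (true dip is 18.8°, so apparent ≤ true as expected).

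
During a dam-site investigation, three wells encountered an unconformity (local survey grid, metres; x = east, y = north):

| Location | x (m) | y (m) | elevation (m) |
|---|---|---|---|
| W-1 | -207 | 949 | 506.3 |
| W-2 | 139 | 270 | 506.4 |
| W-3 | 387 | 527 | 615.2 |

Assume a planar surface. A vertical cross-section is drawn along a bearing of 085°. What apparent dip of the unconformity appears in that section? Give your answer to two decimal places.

Let the plane be z = a·x + b·y + c.
W-2−W-1: 346a − 679b = 0.1;  W-3−W-1: 594a − 422b = 108.9.
Solving gives a = 0.28720, b = 0.14620.
Unit vector along 085° is (sin 85°, cos 85°) = (0.9962, 0.0872).
Slope in that direction = a·(0.9962) + b·(0.0872) = 0.29885.
Apparent dip = arctan|0.29885| = 16.64° (true dip is 17.9°, so apparent ≤ true as expected).

16.64°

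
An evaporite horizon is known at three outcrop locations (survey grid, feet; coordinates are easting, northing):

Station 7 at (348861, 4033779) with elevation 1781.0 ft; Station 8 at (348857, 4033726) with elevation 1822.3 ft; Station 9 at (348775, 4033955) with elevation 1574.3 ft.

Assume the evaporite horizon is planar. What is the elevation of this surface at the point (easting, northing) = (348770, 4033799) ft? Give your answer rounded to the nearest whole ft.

Two edge vectors: Station 7→Station 8 = (-4, -53, 41.3), Station 7→Station 9 = (-86, 176, -206.7).
Normal n = (Station 7→Station 8) × (Station 7→Station 9) = (3686.3, -4378.6, -5262).
So ∂z/∂easting = −n_x/n_z = 0.70055112 and ∂z/∂northing = −n_y/n_z = −0.83211707.
Intercept c from Station 7: 1781 − 244394.96 + 3356576.35 = 3113962.38.
At (348770, 4033799): z = 244331.2 − 3356593.0 + 3113962.38 = 1700.6 ft.

1701 ft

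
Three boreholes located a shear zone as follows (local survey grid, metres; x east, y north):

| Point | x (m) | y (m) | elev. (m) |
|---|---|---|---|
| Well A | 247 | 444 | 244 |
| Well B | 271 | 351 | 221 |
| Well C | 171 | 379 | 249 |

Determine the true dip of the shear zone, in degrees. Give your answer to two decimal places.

16.45°

Let the plane be z = a·x + b·y + c.
Well B−Well A: 24a − 93b = −23;  Well C−Well A: −76a − 65b = 5.
Solving gives a = −0.22717, b = 0.18869.
Gradient magnitude |∇z| = √(a² + b²) = √(0.05161 + 0.03560) = 0.29531.
True dip = arctan(0.29531) = 16.45°, dipping toward SE (azimuth ≈ 130°).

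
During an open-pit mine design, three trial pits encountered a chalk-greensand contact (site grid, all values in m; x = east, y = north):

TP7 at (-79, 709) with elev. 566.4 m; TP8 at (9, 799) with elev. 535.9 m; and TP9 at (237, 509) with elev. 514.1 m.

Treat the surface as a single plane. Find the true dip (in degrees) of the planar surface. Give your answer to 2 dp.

Two edge vectors: TP7→TP8 = (88, 90, -30.5), TP7→TP9 = (316, -200, -52.3).
Normal n = (TP7→TP8) × (TP7→TP9) = (-10807, -5035.6, -46040).
So ∂z/∂x = −n_x/n_z = −0.23473 and ∂z/∂y = −n_y/n_z = −0.10937.
Gradient magnitude |∇z| = √(a² + b²) = √(0.05510 + 0.01196) = 0.25896.
True dip = arctan(0.25896) = 14.52°, dipping toward ENE (azimuth ≈ 065°).

14.52°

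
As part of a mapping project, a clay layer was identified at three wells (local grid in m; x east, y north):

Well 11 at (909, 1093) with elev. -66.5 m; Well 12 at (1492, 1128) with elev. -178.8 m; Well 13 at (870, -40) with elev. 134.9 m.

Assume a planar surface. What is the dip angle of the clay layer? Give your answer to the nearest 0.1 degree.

Let the plane be z = a·x + b·y + c.
Well 12−Well 11: 583a + 35b = −112.3;  Well 13−Well 11: −39a − 1133b = 201.4.
Solving gives a = −0.18233, b = −0.17148.
Gradient magnitude |∇z| = √(a² + b²) = √(0.03324 + 0.02941) = 0.25030.
True dip = arctan(0.25030) = 14.1°, dipping toward NE (azimuth ≈ 047°).

14.1°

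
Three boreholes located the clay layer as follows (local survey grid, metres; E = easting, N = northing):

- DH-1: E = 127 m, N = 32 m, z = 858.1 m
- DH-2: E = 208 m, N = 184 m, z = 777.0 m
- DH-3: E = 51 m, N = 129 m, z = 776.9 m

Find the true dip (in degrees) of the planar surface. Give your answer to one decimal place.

Two edge vectors: DH-1→DH-2 = (81, 152, -81.1), DH-1→DH-3 = (-76, 97, -81.2).
Normal n = (DH-1→DH-2) × (DH-1→DH-3) = (-4475.7, 12740.8, 19409).
So ∂z/∂E = −n_x/n_z = 0.23060 and ∂z/∂N = −n_y/n_z = −0.65644.
Gradient magnitude |∇z| = √(a² + b²) = √(0.05318 + 0.43091) = 0.69576.
True dip = arctan(0.69576) = 34.8°, dipping toward NNW (azimuth ≈ 341°).

34.8°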